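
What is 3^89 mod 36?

89 in binary is 1011001, i.e. 89 = 64 + 16 + 8 + 1.
3^1 ≡ 3 (mod 36)
3^2 ≡ 3^2 = 9 (mod 36)
3^4 ≡ 9^2 = 81 ≡ 9 (mod 36)
3^8 ≡ 9^2 = 81 ≡ 9 (mod 36)
3^16 ≡ 9^2 = 81 ≡ 9 (mod 36)
3^32 ≡ 9^2 = 81 ≡ 9 (mod 36)
3^64 ≡ 9^2 = 81 ≡ 9 (mod 36)
3^89 = 3^64 × 3^16 × 3^8 × 3^1 ≡ 9 × 9 × 9 × 3 (mod 36).
Accumulate the product:
9 × 9 = 81 ≡ 9
9 × 9 = 81 ≡ 9
9 × 3 = 27

27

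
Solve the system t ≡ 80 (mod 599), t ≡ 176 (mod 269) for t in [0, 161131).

61777

599⁻¹ mod 269: 599×172 ≡ 1 (mod 269), so 599⁻¹ ≡ 172.
t = 80 + 599×((176 − 80)×172 mod 269) = 80 + 599×103 = 61777.
Check: 61777 mod 599 = 80, 61777 mod 269 = 176. ✓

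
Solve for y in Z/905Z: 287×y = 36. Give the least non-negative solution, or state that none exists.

gcd(287, 905) = 1, so a unique solution mod 905 exists.
287⁻¹ ≡ 473 (mod 905).
y ≡ 473×36 ≡ 738 (mod 905).

738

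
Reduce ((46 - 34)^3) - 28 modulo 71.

46 - 34 = 12
(12)^3 ≡ 24 (mod 71)
24 - 28 = -4 ≡ 67 (mod 71)

67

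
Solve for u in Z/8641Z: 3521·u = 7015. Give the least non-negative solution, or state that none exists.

4817

gcd(3521, 8641) = 1, so a unique solution mod 8641 exists.
3521⁻¹ ≡ 2702 (mod 8641).
u ≡ 2702·7015 ≡ 4817 (mod 8641).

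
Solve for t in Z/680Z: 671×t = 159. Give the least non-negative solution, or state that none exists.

gcd(671, 680) = 1, so a unique solution mod 680 exists.
671⁻¹ ≡ 151 (mod 680).
t ≡ 151×159 ≡ 209 (mod 680).

209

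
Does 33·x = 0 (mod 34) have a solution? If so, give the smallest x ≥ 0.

0

gcd(33, 34) = 1, so a unique solution mod 34 exists.
33⁻¹ ≡ 33 (mod 34).
x ≡ 33·0 ≡ 0 (mod 34).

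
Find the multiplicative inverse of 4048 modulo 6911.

By the extended Euclidean algorithm:
6911 = 1×4048 + 2863
4048 = 1×2863 + 1185
2863 = 2×1185 + 493
1185 = 2×493 + 199
493 = 2×199 + 95
199 = 2×95 + 9
95 = 10×9 + 5
9 = 1×5 + 4
5 = 1×4 + 1
4 = 4×1 + 0
gcd(4048, 6911) = 1, so the inverse exists.
Bézout: 1 = 895×6911 − 1528×4048.
So 4048⁻¹ ≡ −1528 ≡ 5383 (mod 6911).

5383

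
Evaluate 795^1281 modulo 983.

Using repeated squaring:
1281 in binary is 10100000001, i.e. 1281 = 1024 + 256 + 1.
795^1 ≡ 795 (mod 983)
795^2 ≡ 795^2 = 632025 ≡ 939 (mod 983)
795^4 ≡ 939^2 = 881721 ≡ 953 (mod 983)
795^8 ≡ 953^2 = 908209 ≡ 900 (mod 983)
795^16 ≡ 900^2 = 810000 ≡ 8 (mod 983)
795^32 ≡ 8^2 = 64 (mod 983)
795^64 ≡ 64^2 = 4096 ≡ 164 (mod 983)
795^128 ≡ 164^2 = 26896 ≡ 355 (mod 983)
795^256 ≡ 355^2 = 126025 ≡ 201 (mod 983)
795^512 ≡ 201^2 = 40401 ≡ 98 (mod 983)
795^1024 ≡ 98^2 = 9604 ≡ 757 (mod 983)
795^1281 = 795^1024 × 795^256 × 795^1 ≡ 757 × 201 × 795 (mod 983).
Accumulate the product:
757 × 201 = 152157 ≡ 775
775 × 795 = 616125 ≡ 767

767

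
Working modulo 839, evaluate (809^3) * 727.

244

(809)^3 ≡ 687 (mod 839)
687 * 727 = 499449 ≡ 244 (mod 839)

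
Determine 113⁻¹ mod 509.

500

By the extended Euclidean algorithm:
509 = 4*113 + 57
113 = 1*57 + 56
57 = 1*56 + 1
56 = 56*1 + 0
gcd(113, 509) = 1, so the inverse exists.
Back-substitute for 1:
1 = 1*57 − 1*56
  = −1*113 + 2*57
  = 2*509 − 9*113
So 113⁻¹ ≡ −9 ≡ 500 (mod 509).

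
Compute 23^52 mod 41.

23^1 ≡ 23 (mod 41)
23^2 ≡ 23^2 = 529 ≡ 37 (mod 41)
23^4 ≡ 37^2 = 1369 ≡ 16 (mod 41)
23^8 ≡ 16^2 = 256 ≡ 10 (mod 41)
23^16 ≡ 10^2 = 100 ≡ 18 (mod 41)
23^32 ≡ 18^2 = 324 ≡ 37 (mod 41)
23^52 = 23^32 · 23^16 · 23^4 ≡ 37 · 18 · 16 (mod 41).
Accumulate the product:
37 · 18 = 666 ≡ 10
10 · 16 = 160 ≡ 37

37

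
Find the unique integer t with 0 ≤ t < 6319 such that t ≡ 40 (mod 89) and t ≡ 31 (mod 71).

3155

89⁻¹ mod 71: 89*4 ≡ 1 (mod 71), so 89⁻¹ ≡ 4.
t = 40 + 89*((31 − 40)*4 mod 71) = 40 + 89*35 = 3155.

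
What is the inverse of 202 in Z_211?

Run the extended Euclidean algorithm:
211 = 1·202 + 9
202 = 22·9 + 4
9 = 2·4 + 1
4 = 4·1 + 0
gcd(202, 211) = 1, so the inverse exists.
Bézout: 1 = 45·211 − 47·202.
So 202⁻¹ ≡ −47 ≡ 164 (mod 211).

164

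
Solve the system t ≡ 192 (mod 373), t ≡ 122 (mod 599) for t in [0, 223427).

373⁻¹ mod 599: 373*326 ≡ 1 (mod 599), so 373⁻¹ ≡ 326.
t = 192 + 373*((122 − 192)*326 mod 599) = 192 + 373*541 = 201985.

201985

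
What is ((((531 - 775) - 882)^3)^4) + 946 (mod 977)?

146

531 - 775 = -244 ≡ 733 (mod 977)
733 - 882 = -149 ≡ 828 (mod 977)
(828)^3 ≡ 173 (mod 977)
(173)^4 ≡ 177 (mod 977)
177 + 946 = 1123 ≡ 146 (mod 977)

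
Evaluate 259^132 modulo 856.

33

Using repeated squaring:
132 in binary is 10000100, i.e. 132 = 128 + 4.
259^1 ≡ 259 (mod 856)
259^2 ≡ 259^2 = 67081 ≡ 313 (mod 856)
259^4 ≡ 313^2 = 97969 ≡ 385 (mod 856)
259^8 ≡ 385^2 = 148225 ≡ 137 (mod 856)
259^16 ≡ 137^2 = 18769 ≡ 793 (mod 856)
259^32 ≡ 793^2 = 628849 ≡ 545 (mod 856)
259^64 ≡ 545^2 = 297025 ≡ 849 (mod 856)
259^128 ≡ 849^2 = 720801 ≡ 49 (mod 856)
259^132 = 259^128 · 259^4 ≡ 49 · 385 (mod 856).
49 · 385 = 18865 ≡ 33 (mod 856).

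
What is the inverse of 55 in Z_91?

Run the extended Euclidean algorithm:
91 = 1*55 + 36
55 = 1*36 + 19
36 = 1*19 + 17
19 = 1*17 + 2
17 = 8*2 + 1
2 = 2*1 + 0
gcd(55, 91) = 1, so the inverse exists.
Back-substitute for 1:
1 = 1*17 − 8*2
  = −8*19 + 9*17
  = 9*36 − 17*19
  = −17*55 + 26*36
  = 26*91 − 43*55
So 55⁻¹ ≡ −43 ≡ 48 (mod 91).

48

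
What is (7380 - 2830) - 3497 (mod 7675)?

7380 - 2830 = 4550
4550 - 3497 = 1053

1053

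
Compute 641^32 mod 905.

901

By square-and-multiply:
641^1 ≡ 641 (mod 905)
641^2 ≡ 641^2 = 410881 ≡ 11 (mod 905)
641^4 ≡ 11^2 = 121 (mod 905)
641^8 ≡ 121^2 = 14641 ≡ 161 (mod 905)
641^16 ≡ 161^2 = 25921 ≡ 581 (mod 905)
641^32 ≡ 581^2 = 337561 ≡ 901 (mod 905)
So 641^32 ≡ 901 (mod 905).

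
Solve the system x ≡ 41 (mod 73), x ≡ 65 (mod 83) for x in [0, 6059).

73⁻¹ mod 83: 73*58 ≡ 1 (mod 83), so 73⁻¹ ≡ 58.
x = 41 + 73*((65 − 41)*58 mod 83) = 41 + 73*64 = 4713.

4713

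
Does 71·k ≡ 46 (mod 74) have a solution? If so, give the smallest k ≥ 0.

34

gcd(71, 74) = 1, so a unique solution mod 74 exists.
71⁻¹ ≡ 49 (mod 74).
k ≡ 49·46 ≡ 34 (mod 74).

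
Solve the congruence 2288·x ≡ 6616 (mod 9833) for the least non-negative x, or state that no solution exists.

2719

gcd(2288, 9833) = 1, so a unique solution mod 9833 exists.
2288⁻¹ ≡ 2368 (mod 9833).
x ≡ 2368·6616 ≡ 2719 (mod 9833).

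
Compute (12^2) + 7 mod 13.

8

(12)^2 ≡ 1 (mod 13)
1 + 7 = 8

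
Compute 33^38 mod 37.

Using repeated squaring:
33^1 ≡ 33 (mod 37)
33^2 ≡ 33^2 = 1089 ≡ 16 (mod 37)
33^4 ≡ 16^2 = 256 ≡ 34 (mod 37)
33^8 ≡ 34^2 = 1156 ≡ 9 (mod 37)
33^16 ≡ 9^2 = 81 ≡ 7 (mod 37)
33^32 ≡ 7^2 = 49 ≡ 12 (mod 37)
33^38 = 33^32 × 33^4 × 33^2 ≡ 12 × 34 × 16 (mod 37).
Accumulate the product:
12 × 34 = 408 ≡ 1
1 × 16 = 16

16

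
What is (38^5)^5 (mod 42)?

(38)^5 ≡ 26 (mod 42)
(26)^5 ≡ 38 (mod 42)

38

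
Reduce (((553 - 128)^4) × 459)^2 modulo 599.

251

553 - 128 = 425
(425)^4 ≡ 253 (mod 599)
253 × 459 = 116127 ≡ 520 (mod 599)
(520)^2 ≡ 251 (mod 599)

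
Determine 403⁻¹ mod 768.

768 = 1·403 + 365
403 = 1·365 + 38
365 = 9·38 + 23
38 = 1·23 + 15
23 = 1·15 + 8
15 = 1·8 + 7
8 = 1·7 + 1
7 = 7·1 + 0
gcd(403, 768) = 1, so the inverse exists.
Bézout: 1 = 53·768 − 101·403.
So 403⁻¹ ≡ −101 ≡ 667 (mod 768).

667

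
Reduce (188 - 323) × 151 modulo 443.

188 - 323 = -135 ≡ 308 (mod 443)
308 × 151 = 46508 ≡ 436 (mod 443)

436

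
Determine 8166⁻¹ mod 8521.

24

Run the extended Euclidean algorithm:
8521 = 1×8166 + 355
8166 = 23×355 + 1
355 = 355×1 + 0
gcd(8166, 8521) = 1, so the inverse exists.
Bézout: 1 = −23×8521 + 24×8166.
So 8166⁻¹ ≡ 24 (mod 8521).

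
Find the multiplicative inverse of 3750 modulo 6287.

5494

Run the extended Euclidean algorithm:
6287 = 1×3750 + 2537
3750 = 1×2537 + 1213
2537 = 2×1213 + 111
1213 = 10×111 + 103
111 = 1×103 + 8
103 = 12×8 + 7
8 = 1×7 + 1
7 = 7×1 + 0
gcd(3750, 6287) = 1, so the inverse exists.
Back-substitute for 1:
1 = 1×8 − 1×7
  = −1×103 + 13×8
  = 13×111 − 14×103
  = −14×1213 + 153×111
  = 153×2537 − 320×1213
  = −320×3750 + 473×2537
  = 473×6287 − 793×3750
So 3750⁻¹ ≡ −793 ≡ 5494 (mod 6287).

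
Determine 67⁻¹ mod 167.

167 = 2·67 + 33
67 = 2·33 + 1
33 = 33·1 + 0
gcd(67, 167) = 1, so the inverse exists.
Back-substitute for 1:
1 = 1·67 − 2·33
  = −2·167 + 5·67
So 67⁻¹ ≡ 5 (mod 167).

5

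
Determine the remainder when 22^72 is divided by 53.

36

72 in binary is 1001000, i.e. 72 = 64 + 8.
22^1 ≡ 22 (mod 53)
22^2 ≡ 22^2 = 484 ≡ 7 (mod 53)
22^4 ≡ 7^2 = 49 (mod 53)
22^8 ≡ 49^2 = 2401 ≡ 16 (mod 53)
22^16 ≡ 16^2 = 256 ≡ 44 (mod 53)
22^32 ≡ 44^2 = 1936 ≡ 28 (mod 53)
22^64 ≡ 28^2 = 784 ≡ 42 (mod 53)
22^72 = 22^64 × 22^8 ≡ 42 × 16 (mod 53).
42 × 16 = 672 ≡ 36 (mod 53).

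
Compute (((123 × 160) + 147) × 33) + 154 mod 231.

22

123 × 160 = 19680 ≡ 45 (mod 231)
45 + 147 = 192
192 × 33 = 6336 ≡ 99 (mod 231)
99 + 154 = 253 ≡ 22 (mod 231)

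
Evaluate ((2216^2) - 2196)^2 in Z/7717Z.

(2216)^2 ≡ 2644 (mod 7717)
2644 - 2196 = 448
(448)^2 ≡ 62 (mod 7717)

62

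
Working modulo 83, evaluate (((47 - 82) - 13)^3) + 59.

47 - 82 = -35 ≡ 48 (mod 83)
48 - 13 = 35
(35)^3 ≡ 47 (mod 83)
47 + 59 = 106 ≡ 23 (mod 83)

23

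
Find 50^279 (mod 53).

19

Using repeated squaring:
279 in binary is 100010111, i.e. 279 = 256 + 16 + 4 + 2 + 1.
50^1 ≡ 50 (mod 53)
50^2 ≡ 50^2 = 2500 ≡ 9 (mod 53)
50^4 ≡ 9^2 = 81 ≡ 28 (mod 53)
50^8 ≡ 28^2 = 784 ≡ 42 (mod 53)
50^16 ≡ 42^2 = 1764 ≡ 15 (mod 53)
50^32 ≡ 15^2 = 225 ≡ 13 (mod 53)
50^64 ≡ 13^2 = 169 ≡ 10 (mod 53)
50^128 ≡ 10^2 = 100 ≡ 47 (mod 53)
50^256 ≡ 47^2 = 2209 ≡ 36 (mod 53)
50^279 = 50^256 * 50^16 * 50^4 * 50^2 * 50^1 ≡ 36 * 15 * 28 * 9 * 50 (mod 53).
Accumulate the product:
36 * 15 = 540 ≡ 10
10 * 28 = 280 ≡ 15
15 * 9 = 135 ≡ 29
29 * 50 = 1450 ≡ 19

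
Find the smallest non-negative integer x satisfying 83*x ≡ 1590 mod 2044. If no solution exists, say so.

1546

gcd(83, 2044) = 1, so a unique solution mod 2044 exists.
83⁻¹ ≡ 1847 (mod 2044).
x ≡ 1847*1590 ≡ 1546 (mod 2044).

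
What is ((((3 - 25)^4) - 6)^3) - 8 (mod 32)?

0

3 - 25 = -22 ≡ 10 (mod 32)
(10)^4 ≡ 16 (mod 32)
16 - 6 = 10
(10)^3 ≡ 8 (mod 32)
8 - 8 = 0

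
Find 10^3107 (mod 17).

Compute successive squares:
10^1 ≡ 10 (mod 17)
10^2 ≡ 10^2 = 100 ≡ 15 (mod 17)
10^4 ≡ 15^2 = 225 ≡ 4 (mod 17)
10^8 ≡ 4^2 = 16 (mod 17)
10^16 ≡ 16^2 = 256 ≡ 1 (mod 17)
10^32 ≡ 1^2 = 1 (mod 17)
10^64 ≡ 1^2 = 1 (mod 17)
10^128 ≡ 1^2 = 1 (mod 17)
10^256 ≡ 1^2 = 1 (mod 17)
10^512 ≡ 1^2 = 1 (mod 17)
10^1024 ≡ 1^2 = 1 (mod 17)
10^2048 ≡ 1^2 = 1 (mod 17)
10^3107 = 10^2048 * 10^1024 * 10^32 * 10^2 * 10^1 ≡ 1 * 1 * 1 * 15 * 10 (mod 17).
Accumulate the product:
1 * 1 = 1
1 * 1 = 1
1 * 15 = 15
15 * 10 = 150 ≡ 14

14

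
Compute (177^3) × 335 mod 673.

(177)^3 ≡ 386 (mod 673)
386 × 335 = 129310 ≡ 94 (mod 673)

94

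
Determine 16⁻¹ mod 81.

76

Run the extended Euclidean algorithm:
81 = 5*16 + 1
16 = 16*1 + 0
gcd(16, 81) = 1, so the inverse exists.
Bézout: 1 = 1*81 − 5*16.
So 16⁻¹ ≡ −5 ≡ 76 (mod 81).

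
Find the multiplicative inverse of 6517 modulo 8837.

6144

Apply the Euclidean algorithm and back-substitute:
8837 = 1·6517 + 2320
6517 = 2·2320 + 1877
2320 = 1·1877 + 443
1877 = 4·443 + 105
443 = 4·105 + 23
105 = 4·23 + 13
23 = 1·13 + 10
13 = 1·10 + 3
10 = 3·3 + 1
3 = 3·1 + 0
gcd(6517, 8837) = 1, so the inverse exists.
Back-substitute for 1:
1 = 1·10 − 3·3
  = −3·13 + 4·10
  = 4·23 − 7·13
  = −7·105 + 32·23
  = 32·443 − 135·105
  = −135·1877 + 572·443
  = 572·2320 − 707·1877
  = −707·6517 + 1986·2320
  = 1986·8837 − 2693·6517
So 6517⁻¹ ≡ −2693 ≡ 6144 (mod 8837).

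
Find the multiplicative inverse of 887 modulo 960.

263

Apply the Euclidean algorithm and back-substitute:
960 = 1*887 + 73
887 = 12*73 + 11
73 = 6*11 + 7
11 = 1*7 + 4
7 = 1*4 + 3
4 = 1*3 + 1
3 = 3*1 + 0
gcd(887, 960) = 1, so the inverse exists.
Bézout: 1 = −243*960 + 263*887.
So 887⁻¹ ≡ 263 (mod 960).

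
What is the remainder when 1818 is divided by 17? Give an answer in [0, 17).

1818 = 106*17 + 16, so 1818 ≡ 16 (mod 17).

16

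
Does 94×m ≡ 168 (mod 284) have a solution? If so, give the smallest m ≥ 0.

32

gcd(94, 284) = 2, and 2 | 168, so solutions exist.
Divide through by 2: 47×m = 84 (mod 142).
47⁻¹ ≡ 139 (mod 142).
m ≡ 139×84 ≡ 32 (mod 142).
The smallest non-negative solution is m = 32.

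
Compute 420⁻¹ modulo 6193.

3878

Apply the Euclidean algorithm and back-substitute:
6193 = 14·420 + 313
420 = 1·313 + 107
313 = 2·107 + 99
107 = 1·99 + 8
99 = 12·8 + 3
8 = 2·3 + 2
3 = 1·2 + 1
2 = 2·1 + 0
gcd(420, 6193) = 1, so the inverse exists.
Back-substitute for 1:
1 = 1·3 − 1·2
  = −1·8 + 3·3
  = 3·99 − 37·8
  = −37·107 + 40·99
  = 40·313 − 117·107
  = −117·420 + 157·313
  = 157·6193 − 2315·420
So 420⁻¹ ≡ −2315 ≡ 3878 (mod 6193).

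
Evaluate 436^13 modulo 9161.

Using repeated squaring:
13 in binary is 1101, i.e. 13 = 8 + 4 + 1.
436^1 ≡ 436 (mod 9161)
436^2 ≡ 436^2 = 190096 ≡ 6876 (mod 9161)
436^4 ≡ 6876^2 = 47279376 ≡ 8616 (mod 9161)
436^8 ≡ 8616^2 = 74235456 ≡ 3873 (mod 9161)
436^13 = 436^8 · 436^4 · 436^1 ≡ 3873 · 8616 · 436 (mod 9161).
Accumulate the product:
3873 · 8616 = 33369768 ≡ 5406
5406 · 436 = 2357016 ≡ 2639

2639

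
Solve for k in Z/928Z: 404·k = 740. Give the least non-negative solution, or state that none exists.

181

gcd(404, 928) = 4, and 4 | 740, so solutions exist.
Divide through by 4: 101·k ≡ 185 (mod 232).
101⁻¹ ≡ 85 (mod 232).
k ≡ 85·185 ≡ 181 (mod 232).
The smallest non-negative solution is k = 181.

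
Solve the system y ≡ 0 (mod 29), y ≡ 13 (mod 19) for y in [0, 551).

203

29⁻¹ mod 19: 29·2 ≡ 1 (mod 19), so 29⁻¹ ≡ 2.
y = 0 + 29·((13 − 0)·2 mod 19) = 0 + 29·7 = 203.
Check: 203 mod 29 = 0, 203 mod 19 = 13. ✓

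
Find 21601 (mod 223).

21601 = 96×223 + 193, so 21601 ≡ 193 (mod 223).

193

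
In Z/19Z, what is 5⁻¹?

4

19 = 3×5 + 4
5 = 1×4 + 1
4 = 4×1 + 0
gcd(5, 19) = 1, so the inverse exists.
Bézout: 1 = −1×19 + 4×5.
So 5⁻¹ ≡ 4 (mod 19).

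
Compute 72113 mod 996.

401

72113 = 72·996 + 401, so 72113 ≡ 401 (mod 996).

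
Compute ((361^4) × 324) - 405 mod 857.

(361)^4 ≡ 678 (mod 857)
678 × 324 = 219672 ≡ 280 (mod 857)
280 - 405 = -125 ≡ 732 (mod 857)

732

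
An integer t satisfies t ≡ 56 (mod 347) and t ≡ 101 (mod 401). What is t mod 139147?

22958

347⁻¹ mod 401: 347×349 ≡ 1 (mod 401), so 347⁻¹ ≡ 349.
t = 56 + 347×((101 − 56)×349 mod 401) = 56 + 347×66 = 22958.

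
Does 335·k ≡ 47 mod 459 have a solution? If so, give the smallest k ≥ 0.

gcd(335, 459) = 1, so a unique solution mod 459 exists.
335⁻¹ ≡ 248 (mod 459).
k ≡ 248·47 ≡ 181 (mod 459).

181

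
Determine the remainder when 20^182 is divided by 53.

52

182 in binary is 10110110, i.e. 182 = 128 + 32 + 16 + 4 + 2.
20^1 ≡ 20 (mod 53)
20^2 ≡ 20^2 = 400 ≡ 29 (mod 53)
20^4 ≡ 29^2 = 841 ≡ 46 (mod 53)
20^8 ≡ 46^2 = 2116 ≡ 49 (mod 53)
20^16 ≡ 49^2 = 2401 ≡ 16 (mod 53)
20^32 ≡ 16^2 = 256 ≡ 44 (mod 53)
20^64 ≡ 44^2 = 1936 ≡ 28 (mod 53)
20^128 ≡ 28^2 = 784 ≡ 42 (mod 53)
20^182 = 20^128 · 20^32 · 20^16 · 20^4 · 20^2 ≡ 42 · 44 · 16 · 46 · 29 (mod 53).
Accumulate the product:
42 · 44 = 1848 ≡ 46
46 · 16 = 736 ≡ 47
47 · 46 = 2162 ≡ 42
42 · 29 = 1218 ≡ 52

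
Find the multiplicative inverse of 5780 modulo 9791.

By the extended Euclidean algorithm:
9791 = 1×5780 + 4011
5780 = 1×4011 + 1769
4011 = 2×1769 + 473
1769 = 3×473 + 350
473 = 1×350 + 123
350 = 2×123 + 104
123 = 1×104 + 19
104 = 5×19 + 9
19 = 2×9 + 1
9 = 9×1 + 0
gcd(5780, 9791) = 1, so the inverse exists.
Back-substitute for 1:
1 = 1×19 − 2×9
  = −2×104 + 11×19
  = 11×123 − 13×104
  = −13×350 + 37×123
  = 37×473 − 50×350
  = −50×1769 + 187×473
  = 187×4011 − 424×1769
  = −424×5780 + 611×4011
  = 611×9791 − 1035×5780
So 5780⁻¹ ≡ −1035 ≡ 8756 (mod 9791).

8756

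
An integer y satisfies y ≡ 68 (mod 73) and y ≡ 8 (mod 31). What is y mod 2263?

287

73⁻¹ mod 31: 73·17 ≡ 1 (mod 31), so 73⁻¹ ≡ 17.
y = 68 + 73·((8 − 68)·17 mod 31) = 68 + 73·3 = 287.
Check: 287 mod 73 = 68, 287 mod 31 = 8. ✓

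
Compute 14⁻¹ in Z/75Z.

75 = 5*14 + 5
14 = 2*5 + 4
5 = 1*4 + 1
4 = 4*1 + 0
gcd(14, 75) = 1, so the inverse exists.
Back-substitute for 1:
1 = 1*5 − 1*4
  = −1*14 + 3*5
  = 3*75 − 16*14
So 14⁻¹ ≡ −16 ≡ 59 (mod 75).

59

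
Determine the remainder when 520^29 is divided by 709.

29 in binary is 11101, i.e. 29 = 16 + 8 + 4 + 1.
520^1 ≡ 520 (mod 709)
520^2 ≡ 520^2 = 270400 ≡ 271 (mod 709)
520^4 ≡ 271^2 = 73441 ≡ 414 (mod 709)
520^8 ≡ 414^2 = 171396 ≡ 527 (mod 709)
520^16 ≡ 527^2 = 277729 ≡ 510 (mod 709)
520^29 = 520^16 · 520^8 · 520^4 · 520^1 ≡ 510 · 527 · 414 · 520 (mod 709).
Accumulate the product:
510 · 527 = 268770 ≡ 59
59 · 414 = 24426 ≡ 320
320 · 520 = 166400 ≡ 494

494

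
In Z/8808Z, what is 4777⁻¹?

673

8808 = 1×4777 + 4031
4777 = 1×4031 + 746
4031 = 5×746 + 301
746 = 2×301 + 144
301 = 2×144 + 13
144 = 11×13 + 1
13 = 13×1 + 0
gcd(4777, 8808) = 1, so the inverse exists.
Back-substitute for 1:
1 = 1×144 − 11×13
  = −11×301 + 23×144
  = 23×746 − 57×301
  = −57×4031 + 308×746
  = 308×4777 − 365×4031
  = −365×8808 + 673×4777
So 4777⁻¹ ≡ 673 (mod 8808).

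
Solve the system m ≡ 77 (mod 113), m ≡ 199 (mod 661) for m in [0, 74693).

113⁻¹ mod 661: 113·117 ≡ 1 (mod 661), so 113⁻¹ ≡ 117.
m = 77 + 113·((199 − 77)·117 mod 661) = 77 + 113·393 = 44486.

44486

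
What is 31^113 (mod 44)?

3

Compute successive squares:
31^1 ≡ 31 (mod 44)
31^2 ≡ 31^2 = 961 ≡ 37 (mod 44)
31^4 ≡ 37^2 = 1369 ≡ 5 (mod 44)
31^8 ≡ 5^2 = 25 (mod 44)
31^16 ≡ 25^2 = 625 ≡ 9 (mod 44)
31^32 ≡ 9^2 = 81 ≡ 37 (mod 44)
31^64 ≡ 37^2 = 1369 ≡ 5 (mod 44)
31^113 = 31^64 * 31^32 * 31^16 * 31^1 ≡ 5 * 37 * 9 * 31 (mod 44).
Accumulate the product:
5 * 37 = 185 ≡ 9
9 * 9 = 81 ≡ 37
37 * 31 = 1147 ≡ 3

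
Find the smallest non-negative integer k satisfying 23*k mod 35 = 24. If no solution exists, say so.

33

gcd(23, 35) = 1, so a unique solution mod 35 exists.
23⁻¹ ≡ 32 (mod 35).
k ≡ 32*24 ≡ 33 (mod 35).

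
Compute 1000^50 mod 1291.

558

50 in binary is 110010, i.e. 50 = 32 + 16 + 2.
1000^1 ≡ 1000 (mod 1291)
1000^2 ≡ 1000^2 = 1000000 ≡ 766 (mod 1291)
1000^4 ≡ 766^2 = 586756 ≡ 642 (mod 1291)
1000^8 ≡ 642^2 = 412164 ≡ 335 (mod 1291)
1000^16 ≡ 335^2 = 112225 ≡ 1199 (mod 1291)
1000^32 ≡ 1199^2 = 1437601 ≡ 718 (mod 1291)
1000^50 = 1000^32 · 1000^16 · 1000^2 ≡ 718 · 1199 · 766 (mod 1291).
Accumulate the product:
718 · 1199 = 860882 ≡ 1076
1076 · 766 = 824216 ≡ 558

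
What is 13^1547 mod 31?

17

By square-and-multiply:
1547 in binary is 11000001011, i.e. 1547 = 1024 + 512 + 8 + 2 + 1.
13^1 ≡ 13 (mod 31)
13^2 ≡ 13^2 = 169 ≡ 14 (mod 31)
13^4 ≡ 14^2 = 196 ≡ 10 (mod 31)
13^8 ≡ 10^2 = 100 ≡ 7 (mod 31)
13^16 ≡ 7^2 = 49 ≡ 18 (mod 31)
13^32 ≡ 18^2 = 324 ≡ 14 (mod 31)
13^64 ≡ 14^2 = 196 ≡ 10 (mod 31)
13^128 ≡ 10^2 = 100 ≡ 7 (mod 31)
13^256 ≡ 7^2 = 49 ≡ 18 (mod 31)
13^512 ≡ 18^2 = 324 ≡ 14 (mod 31)
13^1024 ≡ 14^2 = 196 ≡ 10 (mod 31)
13^1547 = 13^1024 * 13^512 * 13^8 * 13^2 * 13^1 ≡ 10 * 14 * 7 * 14 * 13 (mod 31).
Accumulate the product:
10 * 14 = 140 ≡ 16
16 * 7 = 112 ≡ 19
19 * 14 = 266 ≡ 18
18 * 13 = 234 ≡ 17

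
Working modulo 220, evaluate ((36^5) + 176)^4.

56

(36)^5 ≡ 56 (mod 220)
56 + 176 = 232 ≡ 12 (mod 220)
(12)^4 ≡ 56 (mod 220)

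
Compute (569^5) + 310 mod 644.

55

(569)^5 ≡ 389 (mod 644)
389 + 310 = 699 ≡ 55 (mod 644)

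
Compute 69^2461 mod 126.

Compute successive squares:
69^1 ≡ 69 (mod 126)
69^2 ≡ 69^2 = 4761 ≡ 99 (mod 126)
69^4 ≡ 99^2 = 9801 ≡ 99 (mod 126)
69^8 ≡ 99^2 = 9801 ≡ 99 (mod 126)
69^16 ≡ 99^2 = 9801 ≡ 99 (mod 126)
69^32 ≡ 99^2 = 9801 ≡ 99 (mod 126)
69^64 ≡ 99^2 = 9801 ≡ 99 (mod 126)
69^128 ≡ 99^2 = 9801 ≡ 99 (mod 126)
69^256 ≡ 99^2 = 9801 ≡ 99 (mod 126)
69^512 ≡ 99^2 = 9801 ≡ 99 (mod 126)
69^1024 ≡ 99^2 = 9801 ≡ 99 (mod 126)
69^2048 ≡ 99^2 = 9801 ≡ 99 (mod 126)
69^2461 = 69^2048 × 69^256 × 69^128 × 69^16 × 69^8 × 69^4 × 69^1 ≡ 99 × 99 × 99 × 99 × 99 × 99 × 69 (mod 126).
Accumulate the product:
99 × 99 = 9801 ≡ 99
99 × 99 = 9801 ≡ 99
99 × 99 = 9801 ≡ 99
99 × 99 = 9801 ≡ 99
99 × 99 = 9801 ≡ 99
99 × 69 = 6831 ≡ 27

27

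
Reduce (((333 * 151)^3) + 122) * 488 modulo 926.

130

333 * 151 = 50283 ≡ 279 (mod 926)
(279)^3 ≡ 161 (mod 926)
161 + 122 = 283
283 * 488 = 138104 ≡ 130 (mod 926)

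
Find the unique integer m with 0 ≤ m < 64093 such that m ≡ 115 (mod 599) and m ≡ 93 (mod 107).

599⁻¹ mod 107: 599*102 ≡ 1 (mod 107), so 599⁻¹ ≡ 102.
m = 115 + 599*((93 − 115)*102 mod 107) = 115 + 599*3 = 1912.

1912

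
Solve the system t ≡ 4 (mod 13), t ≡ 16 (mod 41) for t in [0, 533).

13⁻¹ mod 41: 13×19 ≡ 1 (mod 41), so 13⁻¹ ≡ 19.
t = 4 + 13×((16 − 4)×19 mod 41) = 4 + 13×23 = 303.

303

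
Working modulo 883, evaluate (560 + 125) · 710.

700

560 + 125 = 685
685 · 710 = 486350 ≡ 700 (mod 883)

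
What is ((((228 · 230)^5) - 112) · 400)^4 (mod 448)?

228 · 230 = 52440 ≡ 24 (mod 448)
(24)^5 ≡ 320 (mod 448)
320 - 112 = 208
208 · 400 = 83200 ≡ 320 (mod 448)
(320)^4 ≡ 128 (mod 448)

128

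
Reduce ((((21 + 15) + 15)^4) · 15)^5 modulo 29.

18

21 + 15 = 36 ≡ 7 (mod 29)
7 + 15 = 22
(22)^4 ≡ 23 (mod 29)
23 · 15 = 345 ≡ 26 (mod 29)
(26)^5 ≡ 18 (mod 29)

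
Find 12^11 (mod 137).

Using repeated squaring:
11 in binary is 1011, i.e. 11 = 8 + 2 + 1.
12^1 ≡ 12 (mod 137)
12^2 ≡ 12^2 = 144 ≡ 7 (mod 137)
12^4 ≡ 7^2 = 49 (mod 137)
12^8 ≡ 49^2 = 2401 ≡ 72 (mod 137)
12^11 = 12^8 * 12^2 * 12^1 ≡ 72 * 7 * 12 (mod 137).
Accumulate the product:
72 * 7 = 504 ≡ 93
93 * 12 = 1116 ≡ 20

20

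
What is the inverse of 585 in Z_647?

647 = 1*585 + 62
585 = 9*62 + 27
62 = 2*27 + 8
27 = 3*8 + 3
8 = 2*3 + 2
3 = 1*2 + 1
2 = 2*1 + 0
gcd(585, 647) = 1, so the inverse exists.
Bézout: 1 = −217*647 + 240*585.
So 585⁻¹ ≡ 240 (mod 647).

240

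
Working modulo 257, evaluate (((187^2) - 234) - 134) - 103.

60

(187)^2 ≡ 17 (mod 257)
17 - 234 = -217 ≡ 40 (mod 257)
40 - 134 = -94 ≡ 163 (mod 257)
163 - 103 = 60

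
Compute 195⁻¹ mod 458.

By the extended Euclidean algorithm:
458 = 2*195 + 68
195 = 2*68 + 59
68 = 1*59 + 9
59 = 6*9 + 5
9 = 1*5 + 4
5 = 1*4 + 1
4 = 4*1 + 0
gcd(195, 458) = 1, so the inverse exists.
Bézout: 1 = −43*458 + 101*195.
So 195⁻¹ ≡ 101 (mod 458).

101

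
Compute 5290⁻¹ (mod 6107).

Apply the Euclidean algorithm and back-substitute:
6107 = 1*5290 + 817
5290 = 6*817 + 388
817 = 2*388 + 41
388 = 9*41 + 19
41 = 2*19 + 3
19 = 6*3 + 1
3 = 3*1 + 0
gcd(5290, 6107) = 1, so the inverse exists.
Back-substitute for 1:
1 = 1*19 − 6*3
  = −6*41 + 13*19
  = 13*388 − 123*41
  = −123*817 + 259*388
  = 259*5290 − 1677*817
  = −1677*6107 + 1936*5290
So 5290⁻¹ ≡ 1936 (mod 6107).

1936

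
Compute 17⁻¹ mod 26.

23

By the extended Euclidean algorithm:
26 = 1*17 + 9
17 = 1*9 + 8
9 = 1*8 + 1
8 = 8*1 + 0
gcd(17, 26) = 1, so the inverse exists.
Bézout: 1 = 2*26 − 3*17.
So 17⁻¹ ≡ −3 ≡ 23 (mod 26).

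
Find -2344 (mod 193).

165

-2344 = -13×193 + 165, so -2344 ≡ 165 (mod 193).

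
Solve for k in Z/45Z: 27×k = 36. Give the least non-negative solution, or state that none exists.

gcd(27, 45) = 9, and 9 | 36, so solutions exist.
Divide through by 9: 3×k mod 5 = 4.
3⁻¹ ≡ 2 (mod 5).
k ≡ 2×4 ≡ 3 (mod 5).
The smallest non-negative solution is k = 3.

3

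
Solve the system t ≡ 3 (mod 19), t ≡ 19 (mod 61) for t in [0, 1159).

934

19⁻¹ mod 61: 19*45 ≡ 1 (mod 61), so 19⁻¹ ≡ 45.
t = 3 + 19*((19 − 3)*45 mod 61) = 3 + 19*49 = 934.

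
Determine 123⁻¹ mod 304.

Run the extended Euclidean algorithm:
304 = 2*123 + 58
123 = 2*58 + 7
58 = 8*7 + 2
7 = 3*2 + 1
2 = 2*1 + 0
gcd(123, 304) = 1, so the inverse exists.
Back-substitute for 1:
1 = 1*7 − 3*2
  = −3*58 + 25*7
  = 25*123 − 53*58
  = −53*304 + 131*123
So 123⁻¹ ≡ 131 (mod 304).

131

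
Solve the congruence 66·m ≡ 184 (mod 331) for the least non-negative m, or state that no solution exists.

gcd(66, 331) = 1, so a unique solution mod 331 exists.
66⁻¹ ≡ 326 (mod 331).
m ≡ 326·184 ≡ 73 (mod 331).

73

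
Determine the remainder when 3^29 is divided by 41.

Compute successive squares:
29 in binary is 11101, i.e. 29 = 16 + 8 + 4 + 1.
3^1 ≡ 3 (mod 41)
3^2 ≡ 3^2 = 9 (mod 41)
3^4 ≡ 9^2 = 81 ≡ 40 (mod 41)
3^8 ≡ 40^2 = 1600 ≡ 1 (mod 41)
3^16 ≡ 1^2 = 1 (mod 41)
3^29 = 3^16 · 3^8 · 3^4 · 3^1 ≡ 1 · 1 · 40 · 3 (mod 41).
Accumulate the product:
1 · 1 = 1
1 · 40 = 40
40 · 3 = 120 ≡ 38

38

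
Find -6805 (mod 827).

638

-6805 = -9×827 + 638, so -6805 ≡ 638 (mod 827).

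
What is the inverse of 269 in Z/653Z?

335

Apply the Euclidean algorithm and back-substitute:
653 = 2×269 + 115
269 = 2×115 + 39
115 = 2×39 + 37
39 = 1×37 + 2
37 = 18×2 + 1
2 = 2×1 + 0
gcd(269, 653) = 1, so the inverse exists.
Back-substitute for 1:
1 = 1×37 − 18×2
  = −18×39 + 19×37
  = 19×115 − 56×39
  = −56×269 + 131×115
  = 131×653 − 318×269
So 269⁻¹ ≡ −318 ≡ 335 (mod 653).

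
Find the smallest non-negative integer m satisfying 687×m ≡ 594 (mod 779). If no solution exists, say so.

gcd(687, 779) = 1, so a unique solution mod 779 exists.
687⁻¹ ≡ 127 (mod 779).
m ≡ 127×594 ≡ 654 (mod 779).

654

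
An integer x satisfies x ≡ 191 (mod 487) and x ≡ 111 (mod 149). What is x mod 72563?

71780

487⁻¹ mod 149: 487*41 ≡ 1 (mod 149), so 487⁻¹ ≡ 41.
x = 191 + 487*((111 − 191)*41 mod 149) = 191 + 487*147 = 71780.
Check: 71780 mod 487 = 191, 71780 mod 149 = 111. ✓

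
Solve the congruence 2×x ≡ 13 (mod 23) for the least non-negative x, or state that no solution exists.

gcd(2, 23) = 1, so a unique solution mod 23 exists.
2⁻¹ ≡ 12 (mod 23).
x ≡ 12×13 ≡ 18 (mod 23).

18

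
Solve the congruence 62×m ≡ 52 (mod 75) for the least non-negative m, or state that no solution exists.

71

gcd(62, 75) = 1, so a unique solution mod 75 exists.
62⁻¹ ≡ 23 (mod 75).
m ≡ 23×52 ≡ 71 (mod 75).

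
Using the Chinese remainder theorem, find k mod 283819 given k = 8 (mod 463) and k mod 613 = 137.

62050

463⁻¹ mod 613: 463*519 ≡ 1 (mod 613), so 463⁻¹ ≡ 519.
k = 8 + 463*((137 − 8)*519 mod 613) = 8 + 463*134 = 62050.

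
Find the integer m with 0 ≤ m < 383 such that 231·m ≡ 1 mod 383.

Run the extended Euclidean algorithm:
383 = 1·231 + 152
231 = 1·152 + 79
152 = 1·79 + 73
79 = 1·73 + 6
73 = 12·6 + 1
6 = 6·1 + 0
gcd(231, 383) = 1, so the inverse exists.
Back-substitute for 1:
1 = 1·73 − 12·6
  = −12·79 + 13·73
  = 13·152 − 25·79
  = −25·231 + 38·152
  = 38·383 − 63·231
So 231⁻¹ ≡ −63 ≡ 320 (mod 383).

320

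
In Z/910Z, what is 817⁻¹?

773

By the extended Euclidean algorithm:
910 = 1·817 + 93
817 = 8·93 + 73
93 = 1·73 + 20
73 = 3·20 + 13
20 = 1·13 + 7
13 = 1·7 + 6
7 = 1·6 + 1
6 = 6·1 + 0
gcd(817, 910) = 1, so the inverse exists.
Bézout: 1 = 123·910 − 137·817.
So 817⁻¹ ≡ −137 ≡ 773 (mod 910).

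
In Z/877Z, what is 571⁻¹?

877 = 1*571 + 306
571 = 1*306 + 265
306 = 1*265 + 41
265 = 6*41 + 19
41 = 2*19 + 3
19 = 6*3 + 1
3 = 3*1 + 0
gcd(571, 877) = 1, so the inverse exists.
Bézout: 1 = −181*877 + 278*571.
So 571⁻¹ ≡ 278 (mod 877).

278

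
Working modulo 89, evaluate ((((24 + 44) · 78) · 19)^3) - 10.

24 + 44 = 68
68 · 78 = 5304 ≡ 53 (mod 89)
53 · 19 = 1007 ≡ 28 (mod 89)
(28)^3 ≡ 58 (mod 89)
58 - 10 = 48

48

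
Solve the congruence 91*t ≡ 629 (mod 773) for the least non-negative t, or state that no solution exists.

gcd(91, 773) = 1, so a unique solution mod 773 exists.
91⁻¹ ≡ 17 (mod 773).
t ≡ 17*629 ≡ 644 (mod 773).

644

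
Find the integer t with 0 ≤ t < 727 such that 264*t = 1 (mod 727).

179

727 = 2×264 + 199
264 = 1×199 + 65
199 = 3×65 + 4
65 = 16×4 + 1
4 = 4×1 + 0
gcd(264, 727) = 1, so the inverse exists.
Back-substitute for 1:
1 = 1×65 − 16×4
  = −16×199 + 49×65
  = 49×264 − 65×199
  = −65×727 + 179×264
So 264⁻¹ ≡ 179 (mod 727).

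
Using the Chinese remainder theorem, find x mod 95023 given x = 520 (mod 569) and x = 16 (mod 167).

46609

569⁻¹ mod 167: 569×140 ≡ 1 (mod 167), so 569⁻¹ ≡ 140.
x = 520 + 569×((16 − 520)×140 mod 167) = 520 + 569×81 = 46609.
Check: 46609 mod 569 = 520, 46609 mod 167 = 16. ✓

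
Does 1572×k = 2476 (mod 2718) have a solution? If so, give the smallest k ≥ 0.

gcd(1572, 2718) = 6, and 6 does not divide 2476.
So the congruence has no solution.

no solution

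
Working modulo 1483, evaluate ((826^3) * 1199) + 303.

(826)^3 ≡ 697 (mod 1483)
697 * 1199 = 835703 ≡ 774 (mod 1483)
774 + 303 = 1077

1077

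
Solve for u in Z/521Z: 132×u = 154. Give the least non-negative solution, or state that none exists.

gcd(132, 521) = 1, so a unique solution mod 521 exists.
132⁻¹ ≡ 75 (mod 521).
u ≡ 75×154 ≡ 88 (mod 521).

88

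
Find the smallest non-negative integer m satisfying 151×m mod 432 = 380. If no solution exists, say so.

gcd(151, 432) = 1, so a unique solution mod 432 exists.
151⁻¹ ≡ 103 (mod 432).
m ≡ 103×380 ≡ 260 (mod 432).

260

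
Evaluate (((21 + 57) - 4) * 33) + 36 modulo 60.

21 + 57 = 78 ≡ 18 (mod 60)
18 - 4 = 14
14 * 33 = 462 ≡ 42 (mod 60)
42 + 36 = 78 ≡ 18 (mod 60)

18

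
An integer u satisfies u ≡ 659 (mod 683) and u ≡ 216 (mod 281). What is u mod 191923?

94913

683⁻¹ mod 281: 683×72 ≡ 1 (mod 281), so 683⁻¹ ≡ 72.
u = 659 + 683×((216 − 659)×72 mod 281) = 659 + 683×138 = 94913.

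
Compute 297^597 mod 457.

By square-and-multiply:
597 in binary is 1001010101, i.e. 597 = 512 + 64 + 16 + 4 + 1.
297^1 ≡ 297 (mod 457)
297^2 ≡ 297^2 = 88209 ≡ 8 (mod 457)
297^4 ≡ 8^2 = 64 (mod 457)
297^8 ≡ 64^2 = 4096 ≡ 440 (mod 457)
297^16 ≡ 440^2 = 193600 ≡ 289 (mod 457)
297^32 ≡ 289^2 = 83521 ≡ 347 (mod 457)
297^64 ≡ 347^2 = 120409 ≡ 218 (mod 457)
297^128 ≡ 218^2 = 47524 ≡ 453 (mod 457)
297^256 ≡ 453^2 = 205209 ≡ 16 (mod 457)
297^512 ≡ 16^2 = 256 (mod 457)
297^597 = 297^512 * 297^64 * 297^16 * 297^4 * 297^1 ≡ 256 * 218 * 289 * 64 * 297 (mod 457).
Accumulate the product:
256 * 218 = 55808 ≡ 54
54 * 289 = 15606 ≡ 68
68 * 64 = 4352 ≡ 239
239 * 297 = 70983 ≡ 148

148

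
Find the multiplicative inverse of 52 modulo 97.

28

97 = 1×52 + 45
52 = 1×45 + 7
45 = 6×7 + 3
7 = 2×3 + 1
3 = 3×1 + 0
gcd(52, 97) = 1, so the inverse exists.
Back-substitute for 1:
1 = 1×7 − 2×3
  = −2×45 + 13×7
  = 13×52 − 15×45
  = −15×97 + 28×52
So 52⁻¹ ≡ 28 (mod 97).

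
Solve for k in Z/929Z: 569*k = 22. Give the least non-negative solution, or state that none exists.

gcd(569, 929) = 1, so a unique solution mod 929 exists.
569⁻¹ ≡ 849 (mod 929).
k ≡ 849*22 ≡ 98 (mod 929).

98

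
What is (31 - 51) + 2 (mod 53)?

35

31 - 51 = -20 ≡ 33 (mod 53)
33 + 2 = 35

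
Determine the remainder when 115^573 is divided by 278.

23

By square-and-multiply:
573 in binary is 1000111101, i.e. 573 = 512 + 32 + 16 + 8 + 4 + 1.
115^1 ≡ 115 (mod 278)
115^2 ≡ 115^2 = 13225 ≡ 159 (mod 278)
115^4 ≡ 159^2 = 25281 ≡ 261 (mod 278)
115^8 ≡ 261^2 = 68121 ≡ 11 (mod 278)
115^16 ≡ 11^2 = 121 (mod 278)
115^32 ≡ 121^2 = 14641 ≡ 185 (mod 278)
115^64 ≡ 185^2 = 34225 ≡ 31 (mod 278)
115^128 ≡ 31^2 = 961 ≡ 127 (mod 278)
115^256 ≡ 127^2 = 16129 ≡ 5 (mod 278)
115^512 ≡ 5^2 = 25 (mod 278)
115^573 = 115^512 · 115^32 · 115^16 · 115^8 · 115^4 · 115^1 ≡ 25 · 185 · 121 · 11 · 261 · 115 (mod 278).
Accumulate the product:
25 · 185 = 4625 ≡ 177
177 · 121 = 21417 ≡ 11
11 · 11 = 121
121 · 261 = 31581 ≡ 167
167 · 115 = 19205 ≡ 23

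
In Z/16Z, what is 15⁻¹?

15

By the extended Euclidean algorithm:
16 = 1*15 + 1
15 = 15*1 + 0
gcd(15, 16) = 1, so the inverse exists.
Bézout: 1 = 1*16 − 1*15.
So 15⁻¹ ≡ −1 ≡ 15 (mod 16).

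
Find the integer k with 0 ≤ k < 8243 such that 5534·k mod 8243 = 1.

7035

Apply the Euclidean algorithm and back-substitute:
8243 = 1×5534 + 2709
5534 = 2×2709 + 116
2709 = 23×116 + 41
116 = 2×41 + 34
41 = 1×34 + 7
34 = 4×7 + 6
7 = 1×6 + 1
6 = 6×1 + 0
gcd(5534, 8243) = 1, so the inverse exists.
Bézout: 1 = 811×8243 − 1208×5534.
So 5534⁻¹ ≡ −1208 ≡ 7035 (mod 8243).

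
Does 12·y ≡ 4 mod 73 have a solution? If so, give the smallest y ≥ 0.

gcd(12, 73) = 1, so a unique solution mod 73 exists.
12⁻¹ ≡ 67 (mod 73).
y ≡ 67·4 ≡ 49 (mod 73).

49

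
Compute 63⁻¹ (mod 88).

7

88 = 1×63 + 25
63 = 2×25 + 13
25 = 1×13 + 12
13 = 1×12 + 1
12 = 12×1 + 0
gcd(63, 88) = 1, so the inverse exists.
Back-substitute for 1:
1 = 1×13 − 1×12
  = −1×25 + 2×13
  = 2×63 − 5×25
  = −5×88 + 7×63
So 63⁻¹ ≡ 7 (mod 88).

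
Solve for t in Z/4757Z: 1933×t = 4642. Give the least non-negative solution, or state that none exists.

2926

gcd(1933, 4757) = 1, so a unique solution mod 4757 exists.
1933⁻¹ ≡ 4442 (mod 4757).
t ≡ 4442×4642 ≡ 2926 (mod 4757).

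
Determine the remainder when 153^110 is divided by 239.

153^1 ≡ 153 (mod 239)
153^2 ≡ 153^2 = 23409 ≡ 226 (mod 239)
153^4 ≡ 226^2 = 51076 ≡ 169 (mod 239)
153^8 ≡ 169^2 = 28561 ≡ 120 (mod 239)
153^16 ≡ 120^2 = 14400 ≡ 60 (mod 239)
153^32 ≡ 60^2 = 3600 ≡ 15 (mod 239)
153^64 ≡ 15^2 = 225 (mod 239)
153^110 = 153^64 * 153^32 * 153^8 * 153^4 * 153^2 ≡ 225 * 15 * 120 * 169 * 226 (mod 239).
Accumulate the product:
225 * 15 = 3375 ≡ 29
29 * 120 = 3480 ≡ 134
134 * 169 = 22646 ≡ 180
180 * 226 = 40680 ≡ 50

50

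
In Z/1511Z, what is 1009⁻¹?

1511 = 1×1009 + 502
1009 = 2×502 + 5
502 = 100×5 + 2
5 = 2×2 + 1
2 = 2×1 + 0
gcd(1009, 1511) = 1, so the inverse exists.
Back-substitute for 1:
1 = 1×5 − 2×2
  = −2×502 + 201×5
  = 201×1009 − 404×502
  = −404×1511 + 605×1009
So 1009⁻¹ ≡ 605 (mod 1511).

605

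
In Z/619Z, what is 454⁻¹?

Run the extended Euclidean algorithm:
619 = 1*454 + 165
454 = 2*165 + 124
165 = 1*124 + 41
124 = 3*41 + 1
41 = 41*1 + 0
gcd(454, 619) = 1, so the inverse exists.
Back-substitute for 1:
1 = 1*124 − 3*41
  = −3*165 + 4*124
  = 4*454 − 11*165
  = −11*619 + 15*454
So 454⁻¹ ≡ 15 (mod 619).

15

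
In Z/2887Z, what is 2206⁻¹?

Apply the Euclidean algorithm and back-substitute:
2887 = 1×2206 + 681
2206 = 3×681 + 163
681 = 4×163 + 29
163 = 5×29 + 18
29 = 1×18 + 11
18 = 1×11 + 7
11 = 1×7 + 4
7 = 1×4 + 3
4 = 1×3 + 1
3 = 3×1 + 0
gcd(2206, 2887) = 1, so the inverse exists.
Back-substitute for 1:
1 = 1×4 − 1×3
  = −1×7 + 2×4
  = 2×11 − 3×7
  = −3×18 + 5×11
  = 5×29 − 8×18
  = −8×163 + 45×29
  = 45×681 − 188×163
  = −188×2206 + 609×681
  = 609×2887 − 797×2206
So 2206⁻¹ ≡ −797 ≡ 2090 (mod 2887).

2090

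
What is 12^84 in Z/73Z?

Using repeated squaring:
84 in binary is 1010100, i.e. 84 = 64 + 16 + 4.
12^1 ≡ 12 (mod 73)
12^2 ≡ 12^2 = 144 ≡ 71 (mod 73)
12^4 ≡ 71^2 = 5041 ≡ 4 (mod 73)
12^8 ≡ 4^2 = 16 (mod 73)
12^16 ≡ 16^2 = 256 ≡ 37 (mod 73)
12^32 ≡ 37^2 = 1369 ≡ 55 (mod 73)
12^64 ≡ 55^2 = 3025 ≡ 32 (mod 73)
12^84 = 12^64 × 12^16 × 12^4 ≡ 32 × 37 × 4 (mod 73).
Accumulate the product:
32 × 37 = 1184 ≡ 16
16 × 4 = 64

64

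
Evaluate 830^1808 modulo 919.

246

830^1 ≡ 830 (mod 919)
830^2 ≡ 830^2 = 688900 ≡ 569 (mod 919)
830^4 ≡ 569^2 = 323761 ≡ 273 (mod 919)
830^8 ≡ 273^2 = 74529 ≡ 90 (mod 919)
830^16 ≡ 90^2 = 8100 ≡ 748 (mod 919)
830^32 ≡ 748^2 = 559504 ≡ 752 (mod 919)
830^64 ≡ 752^2 = 565504 ≡ 319 (mod 919)
830^128 ≡ 319^2 = 101761 ≡ 671 (mod 919)
830^256 ≡ 671^2 = 450241 ≡ 850 (mod 919)
830^512 ≡ 850^2 = 722500 ≡ 166 (mod 919)
830^1024 ≡ 166^2 = 27556 ≡ 905 (mod 919)
830^1808 = 830^1024 * 830^512 * 830^256 * 830^16 ≡ 905 * 166 * 850 * 748 (mod 919).
Accumulate the product:
905 * 166 = 150230 ≡ 433
433 * 850 = 368050 ≡ 450
450 * 748 = 336600 ≡ 246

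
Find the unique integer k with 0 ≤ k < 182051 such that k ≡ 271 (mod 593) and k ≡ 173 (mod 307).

63722

593⁻¹ mod 307: 593·190 ≡ 1 (mod 307), so 593⁻¹ ≡ 190.
k = 271 + 593·((173 − 271)·190 mod 307) = 271 + 593·107 = 63722.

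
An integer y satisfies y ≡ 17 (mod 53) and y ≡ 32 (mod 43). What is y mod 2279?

1236

53⁻¹ mod 43: 53×13 ≡ 1 (mod 43), so 53⁻¹ ≡ 13.
y = 17 + 53×((32 − 17)×13 mod 43) = 17 + 53×23 = 1236.
Check: 1236 mod 53 = 17, 1236 mod 43 = 32. ✓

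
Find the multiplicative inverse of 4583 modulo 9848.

Apply the Euclidean algorithm and back-substitute:
9848 = 2·4583 + 682
4583 = 6·682 + 491
682 = 1·491 + 191
491 = 2·191 + 109
191 = 1·109 + 82
109 = 1·82 + 27
82 = 3·27 + 1
27 = 27·1 + 0
gcd(4583, 9848) = 1, so the inverse exists.
Back-substitute for 1:
1 = 1·82 − 3·27
  = −3·109 + 4·82
  = 4·191 − 7·109
  = −7·491 + 18·191
  = 18·682 − 25·491
  = −25·4583 + 168·682
  = 168·9848 − 361·4583
So 4583⁻¹ ≡ −361 ≡ 9487 (mod 9848).

9487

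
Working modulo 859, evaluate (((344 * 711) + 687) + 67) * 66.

158

344 * 711 = 244584 ≡ 628 (mod 859)
628 + 687 = 1315 ≡ 456 (mod 859)
456 + 67 = 523
523 * 66 = 34518 ≡ 158 (mod 859)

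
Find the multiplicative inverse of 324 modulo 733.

595

Run the extended Euclidean algorithm:
733 = 2*324 + 85
324 = 3*85 + 69
85 = 1*69 + 16
69 = 4*16 + 5
16 = 3*5 + 1
5 = 5*1 + 0
gcd(324, 733) = 1, so the inverse exists.
Bézout: 1 = 61*733 − 138*324.
So 324⁻¹ ≡ −138 ≡ 595 (mod 733).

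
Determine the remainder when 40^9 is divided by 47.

Using repeated squaring:
40^1 ≡ 40 (mod 47)
40^2 ≡ 40^2 = 1600 ≡ 2 (mod 47)
40^4 ≡ 2^2 = 4 (mod 47)
40^8 ≡ 4^2 = 16 (mod 47)
40^9 = 40^8 · 40^1 ≡ 16 · 40 (mod 47).
16 · 40 = 640 ≡ 29 (mod 47).

29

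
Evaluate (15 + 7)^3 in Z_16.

8

15 + 7 = 22 ≡ 6 (mod 16)
(6)^3 ≡ 8 (mod 16)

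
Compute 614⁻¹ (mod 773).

316

Run the extended Euclidean algorithm:
773 = 1·614 + 159
614 = 3·159 + 137
159 = 1·137 + 22
137 = 6·22 + 5
22 = 4·5 + 2
5 = 2·2 + 1
2 = 2·1 + 0
gcd(614, 773) = 1, so the inverse exists.
Bézout: 1 = −251·773 + 316·614.
So 614⁻¹ ≡ 316 (mod 773).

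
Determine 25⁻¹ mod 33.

4

33 = 1*25 + 8
25 = 3*8 + 1
8 = 8*1 + 0
gcd(25, 33) = 1, so the inverse exists.
Bézout: 1 = −3*33 + 4*25.
So 25⁻¹ ≡ 4 (mod 33).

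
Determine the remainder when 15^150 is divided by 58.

13

Compute successive squares:
150 in binary is 10010110, i.e. 150 = 128 + 16 + 4 + 2.
15^1 ≡ 15 (mod 58)
15^2 ≡ 15^2 = 225 ≡ 51 (mod 58)
15^4 ≡ 51^2 = 2601 ≡ 49 (mod 58)
15^8 ≡ 49^2 = 2401 ≡ 23 (mod 58)
15^16 ≡ 23^2 = 529 ≡ 7 (mod 58)
15^32 ≡ 7^2 = 49 (mod 58)
15^64 ≡ 49^2 = 2401 ≡ 23 (mod 58)
15^128 ≡ 23^2 = 529 ≡ 7 (mod 58)
15^150 = 15^128 * 15^16 * 15^4 * 15^2 ≡ 7 * 7 * 49 * 51 (mod 58).
Accumulate the product:
7 * 7 = 49
49 * 49 = 2401 ≡ 23
23 * 51 = 1173 ≡ 13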